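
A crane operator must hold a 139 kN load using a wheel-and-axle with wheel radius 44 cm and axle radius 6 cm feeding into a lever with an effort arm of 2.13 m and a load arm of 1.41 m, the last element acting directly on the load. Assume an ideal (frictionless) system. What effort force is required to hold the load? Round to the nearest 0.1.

Wheel-and-axle MA = R/r = 44/6 = 7.3333.
Lever MA = effort arm / load arm = 2.13/1.41 = 1.5106.
Combined ideal MA = 7.3333 × 1.5106 = 11.078.
Effort = load / MA = 139 / 11.078 = 12.547 kN.

12.5 kN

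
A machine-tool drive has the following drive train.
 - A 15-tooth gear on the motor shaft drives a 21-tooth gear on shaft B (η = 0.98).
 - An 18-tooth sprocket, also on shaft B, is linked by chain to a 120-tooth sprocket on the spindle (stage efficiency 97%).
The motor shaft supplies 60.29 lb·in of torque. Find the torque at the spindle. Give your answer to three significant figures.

535 lb·in

After the gear mesh (21/15): 60.29 × 1.4 × 0.98 = 82.718 lb·in
After the chain (120/18): 82.718 × 6.6667 × 0.97 = 534.91 lb·in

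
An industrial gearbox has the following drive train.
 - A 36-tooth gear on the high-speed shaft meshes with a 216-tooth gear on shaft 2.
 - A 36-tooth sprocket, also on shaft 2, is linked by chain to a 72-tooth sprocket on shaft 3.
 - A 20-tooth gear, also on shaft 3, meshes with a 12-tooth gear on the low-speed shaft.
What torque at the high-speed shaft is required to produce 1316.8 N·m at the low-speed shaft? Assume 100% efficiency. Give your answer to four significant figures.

182.9 N·m

Overall ratio R = 6 × 2 × 0.6 = 7.2.
Input torque = output torque / R = 1316.8 / 7.2 = 182.89 N·m.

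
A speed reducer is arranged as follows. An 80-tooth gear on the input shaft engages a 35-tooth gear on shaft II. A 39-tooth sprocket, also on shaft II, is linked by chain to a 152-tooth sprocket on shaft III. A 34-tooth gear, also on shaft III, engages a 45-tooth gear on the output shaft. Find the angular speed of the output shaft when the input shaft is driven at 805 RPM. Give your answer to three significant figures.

357 RPM

gear mesh 35/80 = 0.4375 → 805/0.4375 = 1840 RPM
chain 152/39 = 3.8974 → 1840/3.8974 = 472.11 RPM
gear mesh 45/34 = 1.3235 → 472.11/1.3235 = 356.7 RPM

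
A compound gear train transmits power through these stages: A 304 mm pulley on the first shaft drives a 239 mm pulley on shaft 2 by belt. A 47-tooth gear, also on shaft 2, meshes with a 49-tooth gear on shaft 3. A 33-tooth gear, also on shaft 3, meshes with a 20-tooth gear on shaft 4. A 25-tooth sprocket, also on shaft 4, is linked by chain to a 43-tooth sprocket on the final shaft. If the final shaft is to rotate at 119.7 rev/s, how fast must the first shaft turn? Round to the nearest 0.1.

Overall ratio R = 0.78618 × 1.0426 × 0.60606 × 1.72 = 0.85441.
Required input speed = output speed × R = 119.7 × 0.85441 = 102.27 rev/s.

102.3 rev/s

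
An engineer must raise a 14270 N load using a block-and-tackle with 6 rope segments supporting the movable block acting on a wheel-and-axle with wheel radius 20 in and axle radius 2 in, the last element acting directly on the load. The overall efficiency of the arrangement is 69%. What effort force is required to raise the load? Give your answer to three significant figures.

Block-and-tackle MA = number of supporting rope parts = 6.
Wheel-and-axle MA = R/r = 20/2 = 10.
Combined ideal MA = 6 × 10 = 60.
Actual MA = 60 × 0.69 = 41.4.
Effort = load / actual MA = 14270 / 41.4 = 344.69 N.

345 N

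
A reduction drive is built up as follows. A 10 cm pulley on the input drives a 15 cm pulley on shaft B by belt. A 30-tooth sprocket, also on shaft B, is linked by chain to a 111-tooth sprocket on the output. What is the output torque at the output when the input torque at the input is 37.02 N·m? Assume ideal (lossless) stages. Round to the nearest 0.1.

belt 15/10 = 1.5 → τ = 37.02·1.5 = 55.53 N·m
chain 111/30 = 3.7 → τ = 55.53·3.7 = 205.46 N·m

205.5 N·m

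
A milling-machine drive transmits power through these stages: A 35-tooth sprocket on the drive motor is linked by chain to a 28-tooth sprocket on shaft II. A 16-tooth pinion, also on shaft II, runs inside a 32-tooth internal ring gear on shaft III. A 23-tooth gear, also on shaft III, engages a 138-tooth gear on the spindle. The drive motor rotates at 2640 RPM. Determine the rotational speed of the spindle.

the drive motor → shaft II (chain, 28/35): 2640 ÷ 0.8 = 3300 RPM
shaft II → shaft III (internal gear, 32/16): 3300 ÷ 2 = 1650 RPM
shaft III → the spindle (gear mesh, 138/23): 1650 ÷ 6 = 275 RPM

275 RPM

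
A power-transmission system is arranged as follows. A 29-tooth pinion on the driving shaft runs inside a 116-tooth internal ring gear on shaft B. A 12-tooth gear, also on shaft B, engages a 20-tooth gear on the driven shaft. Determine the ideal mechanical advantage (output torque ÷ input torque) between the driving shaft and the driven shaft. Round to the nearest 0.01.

6.67

Each stage contributes driven/driver: internal gear 116/29 = 4, gear mesh 20/12 = 1.6667.
Overall: 4 × 1.6667 = 6.6667.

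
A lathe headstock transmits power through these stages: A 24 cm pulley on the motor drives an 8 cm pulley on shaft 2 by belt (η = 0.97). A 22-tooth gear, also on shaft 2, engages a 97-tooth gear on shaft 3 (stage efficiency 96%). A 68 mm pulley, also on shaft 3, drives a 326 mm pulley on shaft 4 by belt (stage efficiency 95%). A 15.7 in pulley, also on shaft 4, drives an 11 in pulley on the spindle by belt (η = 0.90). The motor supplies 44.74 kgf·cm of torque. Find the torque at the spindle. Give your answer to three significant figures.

176 kgf·cm

Belt: ratio = 8/24 = 0.33333; torque at shaft 2 = 44.74 × 0.33333 × 0.97 = 14.466 kgf·cm.
Gear mesh: ratio = 97/22 = 4.4091; torque at shaft 3 = 14.466 × 4.4091 × 0.96 = 61.23 kgf·cm.
Belt: ratio = 326/68 = 4.7941; torque at shaft 4 = 61.23 × 4.7941 × 0.95 = 278.87 kgf·cm.
Belt: ratio = 11/15.7 = 0.70064; torque at the spindle = 278.87 × 0.70064 × 0.90 = 175.85 kgf·cm.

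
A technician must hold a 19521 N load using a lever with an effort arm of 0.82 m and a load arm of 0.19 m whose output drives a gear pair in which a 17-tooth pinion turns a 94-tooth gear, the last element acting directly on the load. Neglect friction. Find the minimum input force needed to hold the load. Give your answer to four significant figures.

818.0 N

Lever MA = effort arm / load arm = 0.82/0.19 = 4.3158.
Gear pair MA = 94/17 = 5.5294.
Combined ideal MA = 4.3158 × 5.5294 = 23.864.
Effort = load / MA = 19521 / 23.864 = 818.02 N.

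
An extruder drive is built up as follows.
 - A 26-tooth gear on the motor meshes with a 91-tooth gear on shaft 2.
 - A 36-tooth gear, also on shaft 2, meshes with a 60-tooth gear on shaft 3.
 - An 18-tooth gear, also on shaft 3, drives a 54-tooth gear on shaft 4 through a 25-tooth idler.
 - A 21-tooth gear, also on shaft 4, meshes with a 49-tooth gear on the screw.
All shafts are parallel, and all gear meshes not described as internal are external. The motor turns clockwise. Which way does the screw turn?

the motor → shaft 2: external mesh, 1 reversal → CCW.
shaft 2 → shaft 3: external mesh, 1 reversal → CW.
shaft 3 → shaft 4: driver → idler → driven is 2 external meshes, 2 reversals → CW.
shaft 4 → the screw: external mesh, 1 reversal → CCW.
5 reversals in total — an odd number — so the screw turns opposite to the motor.

counterclockwise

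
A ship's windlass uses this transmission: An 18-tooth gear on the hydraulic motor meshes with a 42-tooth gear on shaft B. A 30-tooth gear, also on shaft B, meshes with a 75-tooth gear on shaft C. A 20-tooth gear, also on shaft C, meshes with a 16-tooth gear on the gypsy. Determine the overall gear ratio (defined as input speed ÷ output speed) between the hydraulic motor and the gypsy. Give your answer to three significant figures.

Each stage contributes driven/driver: gear mesh 42/18 = 2.3333, gear mesh 75/30 = 2.5, gear mesh 16/20 = 0.8.
Overall: 2.3333 × 2.5 × 0.8 = 4.6667.

4.67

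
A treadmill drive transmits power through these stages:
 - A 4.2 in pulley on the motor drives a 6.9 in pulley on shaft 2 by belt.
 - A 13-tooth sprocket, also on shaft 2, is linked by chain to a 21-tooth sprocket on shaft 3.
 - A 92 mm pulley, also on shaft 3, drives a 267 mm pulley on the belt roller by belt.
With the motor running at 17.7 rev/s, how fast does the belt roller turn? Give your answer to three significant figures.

2.30 rev/s

the motor → shaft 2 (belt, 6.9/4.2): 17.7 ÷ 1.6429 = 10.774 rev/s
shaft 2 → shaft 3 (chain, 21/13): 10.774 ÷ 1.6154 = 6.6696 rev/s
shaft 3 → the belt roller (belt, 267/92): 6.6696 ÷ 2.9022 = 2.2981 rev/s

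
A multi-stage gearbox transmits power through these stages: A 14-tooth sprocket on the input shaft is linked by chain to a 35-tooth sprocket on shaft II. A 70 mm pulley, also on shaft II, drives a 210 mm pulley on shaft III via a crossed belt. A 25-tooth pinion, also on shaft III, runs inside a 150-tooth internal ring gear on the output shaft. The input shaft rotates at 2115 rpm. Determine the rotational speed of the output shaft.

47 rpm

the input shaft → shaft II (chain, 35/14): 2115 ÷ 2.5 = 846 rpm
shaft II → shaft III (belt, 210/70): 846 ÷ 3 = 282 rpm
shaft III → the output shaft (internal gear, 150/25): 282 ÷ 6 = 47 rpm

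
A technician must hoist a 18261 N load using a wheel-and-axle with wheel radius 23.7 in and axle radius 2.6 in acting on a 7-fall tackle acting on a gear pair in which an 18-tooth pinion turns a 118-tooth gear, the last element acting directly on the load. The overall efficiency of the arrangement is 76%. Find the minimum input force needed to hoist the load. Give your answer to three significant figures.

Wheel-and-axle MA = R/r = 23.7/2.6 = 9.1154.
Block-and-tackle MA = number of supporting rope parts = 7.
Gear pair MA = 118/18 = 6.5556.
Combined ideal MA = 9.1154 × 7 × 6.5556 = 418.29.
Actual MA = 418.29 × 0.76 = 317.9.
Effort = load / actual MA = 18261 / 317.9 = 57.442 N.

57.4 N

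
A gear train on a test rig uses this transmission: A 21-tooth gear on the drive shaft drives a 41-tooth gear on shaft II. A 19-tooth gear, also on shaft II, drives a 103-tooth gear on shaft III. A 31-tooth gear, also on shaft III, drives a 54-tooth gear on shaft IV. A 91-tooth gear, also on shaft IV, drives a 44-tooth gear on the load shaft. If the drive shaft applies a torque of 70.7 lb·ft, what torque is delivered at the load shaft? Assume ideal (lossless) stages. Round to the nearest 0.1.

gear mesh 41/21 = 1.9524 → τ = 70.7·1.9524 = 138.03 lb·ft
gear mesh 103/19 = 5.4211 → τ = 138.03·5.4211 = 748.29 lb·ft
gear mesh 54/31 = 1.7419 → τ = 748.29·1.7419 = 1303.5 lb·ft
gear mesh 44/91 = 0.48352 → τ = 1303.5·0.48352 = 630.25 lb·ft

630.2 lb·ft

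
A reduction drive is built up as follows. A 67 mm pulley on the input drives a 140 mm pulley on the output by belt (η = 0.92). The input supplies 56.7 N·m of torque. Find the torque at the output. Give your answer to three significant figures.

Belt: ratio = 140/67 = 2.0896; torque at the output = 56.7 × 2.0896 × 0.92 = 109 N·m.

109 N·m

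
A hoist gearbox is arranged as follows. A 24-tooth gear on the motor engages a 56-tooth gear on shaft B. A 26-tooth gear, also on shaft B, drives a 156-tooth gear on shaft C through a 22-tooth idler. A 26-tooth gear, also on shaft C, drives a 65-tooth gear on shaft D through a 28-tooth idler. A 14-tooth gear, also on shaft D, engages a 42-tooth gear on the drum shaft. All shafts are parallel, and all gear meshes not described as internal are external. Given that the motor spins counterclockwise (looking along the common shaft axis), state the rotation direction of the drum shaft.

the motor → shaft B: external mesh, 1 reversal → CW.
shaft B → shaft C: driver → idler → driven is 2 external meshes, 2 reversals → CW.
shaft C → shaft D: driver → idler → driven is 2 external meshes, 2 reversals → CW.
shaft D → the drum shaft: external mesh, 1 reversal → CCW.
6 reversals in total — an even number — so the drum shaft turns the same way as the motor.

counterclockwise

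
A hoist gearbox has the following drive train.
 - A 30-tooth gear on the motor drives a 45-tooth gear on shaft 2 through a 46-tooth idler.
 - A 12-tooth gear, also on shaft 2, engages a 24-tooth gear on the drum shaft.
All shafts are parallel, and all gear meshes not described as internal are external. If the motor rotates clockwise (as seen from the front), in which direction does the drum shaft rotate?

anticlockwise

the motor → shaft 2: driver → idler → driven is 2 external meshes, 2 reversals → CW.
shaft 2 → the drum shaft: external mesh, 1 reversal → CCW.
3 reversals in total — an odd number — so the drum shaft turns opposite to the motor.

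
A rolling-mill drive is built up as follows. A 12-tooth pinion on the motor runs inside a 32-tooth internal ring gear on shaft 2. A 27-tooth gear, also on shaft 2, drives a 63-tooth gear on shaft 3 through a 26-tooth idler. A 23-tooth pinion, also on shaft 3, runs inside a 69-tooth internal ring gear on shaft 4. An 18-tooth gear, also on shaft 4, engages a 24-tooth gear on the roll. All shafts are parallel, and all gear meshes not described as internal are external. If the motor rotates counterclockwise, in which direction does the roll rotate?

the motor → shaft 2: internal mesh, same direction → CCW.
shaft 2 → shaft 3: driver → idler → driven is 2 external meshes, 2 reversals → CCW.
shaft 3 → shaft 4: internal mesh, same direction → CCW.
shaft 4 → the roll: external mesh, 1 reversal → CW.
3 reversals in total — an odd number — so the roll turns opposite to the motor.

clockwise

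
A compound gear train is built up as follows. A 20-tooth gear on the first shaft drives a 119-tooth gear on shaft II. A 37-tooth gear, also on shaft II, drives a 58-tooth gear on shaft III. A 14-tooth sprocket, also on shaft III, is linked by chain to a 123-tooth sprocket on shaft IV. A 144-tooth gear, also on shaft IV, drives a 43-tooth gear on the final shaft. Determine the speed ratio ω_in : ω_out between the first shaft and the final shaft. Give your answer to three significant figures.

Each stage contributes driven/driver: gear mesh 119/20 = 5.95, gear mesh 58/37 = 1.5676, chain 123/14 = 8.7857, gear mesh 43/144 = 0.29861.
Overall: 5.95 × 1.5676 × 8.7857 × 0.29861 = 24.47.

24.5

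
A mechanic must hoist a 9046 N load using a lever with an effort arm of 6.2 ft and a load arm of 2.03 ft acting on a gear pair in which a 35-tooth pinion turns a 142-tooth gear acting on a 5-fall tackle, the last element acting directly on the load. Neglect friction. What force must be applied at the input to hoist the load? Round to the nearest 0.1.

Lever MA = effort arm / load arm = 6.2/2.03 = 3.0542.
Gear pair MA = 142/35 = 4.0571.
Block-and-tackle MA = number of supporting rope parts = 5.
Combined ideal MA = 3.0542 × 4.0571 × 5 = 61.956.
Effort = load / MA = 9046 / 61.956 = 146.01 N.

146.0 N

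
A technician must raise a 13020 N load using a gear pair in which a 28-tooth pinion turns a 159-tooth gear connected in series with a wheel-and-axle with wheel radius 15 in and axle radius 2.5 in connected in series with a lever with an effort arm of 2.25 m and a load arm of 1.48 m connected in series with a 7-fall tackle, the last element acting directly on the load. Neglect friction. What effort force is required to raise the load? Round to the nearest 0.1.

35.9 N

Gear pair MA = 159/28 = 5.6786.
Wheel-and-axle MA = R/r = 15/2.5 = 6.
Lever MA = effort arm / load arm = 2.25/1.48 = 1.5203.
Block-and-tackle MA = number of supporting rope parts = 7.
Combined ideal MA = 5.6786 × 6 × 1.5203 × 7 = 362.58.
Effort = load / MA = 13020 / 362.58 = 35.909 N.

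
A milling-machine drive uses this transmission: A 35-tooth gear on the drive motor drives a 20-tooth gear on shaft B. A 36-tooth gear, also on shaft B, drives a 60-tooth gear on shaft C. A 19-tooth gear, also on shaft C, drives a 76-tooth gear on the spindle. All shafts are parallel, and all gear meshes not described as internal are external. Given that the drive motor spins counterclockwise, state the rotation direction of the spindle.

the drive motor → shaft B: external mesh, 1 reversal → CW.
shaft B → shaft C: external mesh, 1 reversal → CCW.
shaft C → the spindle: external mesh, 1 reversal → CW.
3 reversals in total — an odd number — so the spindle turns opposite to the drive motor.

clockwise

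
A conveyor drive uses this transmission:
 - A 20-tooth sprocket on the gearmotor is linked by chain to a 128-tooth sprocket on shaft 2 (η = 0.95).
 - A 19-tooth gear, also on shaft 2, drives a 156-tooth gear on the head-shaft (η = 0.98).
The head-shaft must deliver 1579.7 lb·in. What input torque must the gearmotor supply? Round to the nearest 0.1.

Overall ratio R = 6.4 × 8.2105 = 52.547; overall efficiency η = 0.95 × 0.98 = 0.9310.
Input torque = output torque / (R × η) = 1579.7 / (52.547 × 0.9310) = 32.29 lb·in.

32.3 lb·in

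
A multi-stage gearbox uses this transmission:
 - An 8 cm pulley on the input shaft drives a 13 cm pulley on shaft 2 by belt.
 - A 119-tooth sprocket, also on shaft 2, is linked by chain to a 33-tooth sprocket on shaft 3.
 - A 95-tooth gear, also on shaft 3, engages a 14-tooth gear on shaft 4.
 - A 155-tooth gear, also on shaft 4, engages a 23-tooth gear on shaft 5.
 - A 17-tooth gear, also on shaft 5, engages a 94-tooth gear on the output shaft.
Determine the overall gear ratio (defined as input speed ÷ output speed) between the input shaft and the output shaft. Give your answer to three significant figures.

0.0545

Each stage contributes driven/driver: belt 13/8 = 1.625, chain 33/119 = 0.27731, gear mesh 14/95 = 0.14737, gear mesh 23/155 = 0.14839, gear mesh 94/17 = 5.5294.
Overall: 1.625 × 0.27731 × 0.14737 × 0.14839 × 5.5294 = 0.054488.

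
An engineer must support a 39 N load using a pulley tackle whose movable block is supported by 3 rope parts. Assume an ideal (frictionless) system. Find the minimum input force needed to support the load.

13 N

Block-and-tackle MA = number of supporting rope parts = 3.
Effort = load / MA = 39 / 3 = 13 N.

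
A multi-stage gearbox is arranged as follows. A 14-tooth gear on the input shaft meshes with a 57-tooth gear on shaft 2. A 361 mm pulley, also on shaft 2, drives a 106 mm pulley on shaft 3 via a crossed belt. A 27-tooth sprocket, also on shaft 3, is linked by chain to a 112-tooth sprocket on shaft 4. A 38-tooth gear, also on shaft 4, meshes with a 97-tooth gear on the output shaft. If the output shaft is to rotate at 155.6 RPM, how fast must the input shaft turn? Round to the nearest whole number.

1970 RPM

Overall ratio R = 4.0714 × 0.29363 × 4.1481 × 2.5526 = 12.659.
Required input speed = output speed × R = 155.6 × 12.659 = 1969.7 RPM.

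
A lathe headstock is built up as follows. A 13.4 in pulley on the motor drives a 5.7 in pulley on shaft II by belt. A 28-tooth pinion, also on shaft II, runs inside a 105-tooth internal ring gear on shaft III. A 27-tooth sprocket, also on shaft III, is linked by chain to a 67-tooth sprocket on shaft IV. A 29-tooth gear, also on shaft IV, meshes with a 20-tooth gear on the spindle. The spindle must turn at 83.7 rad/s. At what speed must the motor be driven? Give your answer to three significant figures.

Overall ratio R = 0.42537 × 3.75 × 2.4815 × 0.68966 = 2.7299.
Required input speed = output speed × R = 83.7 × 2.7299 = 228.49 rad/s.

228 rad/s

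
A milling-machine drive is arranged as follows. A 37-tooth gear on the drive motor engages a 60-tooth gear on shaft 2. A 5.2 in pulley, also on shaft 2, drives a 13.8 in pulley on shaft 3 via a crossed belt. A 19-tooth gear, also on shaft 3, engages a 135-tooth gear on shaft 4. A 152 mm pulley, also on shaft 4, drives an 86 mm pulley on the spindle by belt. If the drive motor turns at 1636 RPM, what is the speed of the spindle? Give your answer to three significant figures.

Gear mesh: ratio = 60/37 = 1.6216, so shaft 2 turns at 1636 / 1.6216 = 1008.9 RPM.
Belt: ratio = 13.8/5.2 = 2.6538, so shaft 3 turns at 1008.9 / 2.6538 = 380.15 RPM.
Gear mesh: ratio = 135/19 = 7.1053, so shaft 4 turns at 380.15 / 7.1053 = 53.503 RPM.
Belt: ratio = 86/152 = 0.56579, so the spindle turns at 53.503 / 0.56579 = 94.563 RPM.

94.6 RPM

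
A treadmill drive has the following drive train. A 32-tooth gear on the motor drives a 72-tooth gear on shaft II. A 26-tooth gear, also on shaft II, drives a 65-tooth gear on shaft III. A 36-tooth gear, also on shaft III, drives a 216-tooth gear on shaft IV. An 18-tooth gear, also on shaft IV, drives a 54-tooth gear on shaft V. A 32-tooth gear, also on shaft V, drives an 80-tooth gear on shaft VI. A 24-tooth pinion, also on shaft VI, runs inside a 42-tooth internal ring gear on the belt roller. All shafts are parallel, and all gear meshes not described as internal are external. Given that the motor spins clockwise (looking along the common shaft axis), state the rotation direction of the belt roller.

the motor → shaft II: external mesh, 1 reversal → CCW.
shaft II → shaft III: external mesh, 1 reversal → CW.
shaft III → shaft IV: external mesh, 1 reversal → CCW.
shaft IV → shaft V: external mesh, 1 reversal → CW.
shaft V → shaft VI: external mesh, 1 reversal → CCW.
shaft VI → the belt roller: internal mesh, same direction → CCW.
5 reversals in total — an odd number — so the belt roller turns opposite to the motor.

counterclockwise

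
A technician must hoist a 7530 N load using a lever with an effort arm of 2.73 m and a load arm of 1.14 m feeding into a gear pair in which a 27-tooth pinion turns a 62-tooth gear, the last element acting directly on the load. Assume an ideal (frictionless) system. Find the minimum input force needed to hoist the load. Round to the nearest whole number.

Lever MA = effort arm / load arm = 2.73/1.14 = 2.3947.
Gear pair MA = 62/27 = 2.2963.
Combined ideal MA = 2.3947 × 2.2963 = 5.499.
Effort = load / MA = 7530 / 5.499 = 1369.3 N.

1369 N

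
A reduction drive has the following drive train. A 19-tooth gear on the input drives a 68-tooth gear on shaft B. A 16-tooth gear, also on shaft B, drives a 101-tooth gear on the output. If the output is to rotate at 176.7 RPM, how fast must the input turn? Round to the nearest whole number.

Overall ratio R = 3.5789 × 6.3125 = 22.592.
Required input speed = output speed × R = 176.7 × 22.592 = 3992 RPM.

3992 RPM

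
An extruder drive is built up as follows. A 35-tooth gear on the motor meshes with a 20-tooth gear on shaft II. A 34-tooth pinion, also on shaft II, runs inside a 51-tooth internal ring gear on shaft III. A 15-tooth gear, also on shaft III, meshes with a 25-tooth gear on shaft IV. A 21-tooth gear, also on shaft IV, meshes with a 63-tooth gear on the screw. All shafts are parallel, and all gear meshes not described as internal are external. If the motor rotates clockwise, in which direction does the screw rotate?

the motor → shaft II: external mesh, 1 reversal → CCW.
shaft II → shaft III: internal mesh, same direction → CCW.
shaft III → shaft IV: external mesh, 1 reversal → CW.
shaft IV → the screw: external mesh, 1 reversal → CCW.
3 reversals in total — an odd number — so the screw turns opposite to the motor.

counterclockwise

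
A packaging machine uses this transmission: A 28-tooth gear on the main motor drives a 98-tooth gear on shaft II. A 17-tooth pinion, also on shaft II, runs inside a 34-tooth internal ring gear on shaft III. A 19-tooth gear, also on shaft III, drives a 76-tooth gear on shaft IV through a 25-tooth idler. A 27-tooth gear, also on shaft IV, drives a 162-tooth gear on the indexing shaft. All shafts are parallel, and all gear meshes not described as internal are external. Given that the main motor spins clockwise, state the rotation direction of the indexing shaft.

the main motor → shaft II: external mesh, 1 reversal → CCW.
shaft II → shaft III: internal mesh, same direction → CCW.
shaft III → shaft IV: driver → idler → driven is 2 external meshes, 2 reversals → CCW.
shaft IV → the indexing shaft: external mesh, 1 reversal → CW.
4 reversals in total — an even number — so the indexing shaft turns the same way as the main motor.

clockwise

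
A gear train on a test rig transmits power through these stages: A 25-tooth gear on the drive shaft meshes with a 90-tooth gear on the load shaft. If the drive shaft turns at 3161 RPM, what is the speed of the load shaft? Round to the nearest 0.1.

gear mesh 90/25 = 3.6 → 3161/3.6 = 878.06 RPM

878.1 RPM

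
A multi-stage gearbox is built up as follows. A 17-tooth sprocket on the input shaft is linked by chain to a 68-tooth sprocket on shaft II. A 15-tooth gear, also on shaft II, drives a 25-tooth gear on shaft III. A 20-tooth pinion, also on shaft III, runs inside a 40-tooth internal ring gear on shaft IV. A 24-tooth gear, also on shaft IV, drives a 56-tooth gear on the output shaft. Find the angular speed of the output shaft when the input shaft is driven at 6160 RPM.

the input shaft → shaft II (chain, 68/17): 6160 ÷ 4 = 1540 RPM
shaft II → shaft III (gear mesh, 25/15): 1540 ÷ 1.6667 = 924 RPM
shaft III → shaft IV (internal gear, 40/20): 924 ÷ 2 = 462 RPM
shaft IV → the output shaft (gear mesh, 56/24): 462 ÷ 2.3333 = 198 RPM

198 RPM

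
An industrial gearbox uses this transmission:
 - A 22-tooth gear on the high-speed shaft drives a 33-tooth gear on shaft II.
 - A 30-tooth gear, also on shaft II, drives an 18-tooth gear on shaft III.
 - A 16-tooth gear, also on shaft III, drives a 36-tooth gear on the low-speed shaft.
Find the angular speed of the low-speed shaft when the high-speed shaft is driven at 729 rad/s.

360 rad/s

the high-speed shaft → shaft II (gear mesh, 33/22): 729 ÷ 1.5 = 486 rad/s
shaft II → shaft III (gear mesh, 18/30): 486 ÷ 0.6 = 810 rad/s
shaft III → the low-speed shaft (gear mesh, 36/16): 810 ÷ 2.25 = 360 rad/s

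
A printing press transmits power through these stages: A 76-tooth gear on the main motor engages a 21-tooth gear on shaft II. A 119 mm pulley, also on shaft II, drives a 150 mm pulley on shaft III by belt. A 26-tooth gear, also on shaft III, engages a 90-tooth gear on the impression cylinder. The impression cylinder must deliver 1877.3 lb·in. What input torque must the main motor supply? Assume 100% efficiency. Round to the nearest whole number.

Overall ratio R = 0.27632 × 1.2605 × 3.4615 = 1.2056.
Input torque = output torque / R = 1877.3 / 1.2056 = 1557.1 lb·in.

1557 lb·in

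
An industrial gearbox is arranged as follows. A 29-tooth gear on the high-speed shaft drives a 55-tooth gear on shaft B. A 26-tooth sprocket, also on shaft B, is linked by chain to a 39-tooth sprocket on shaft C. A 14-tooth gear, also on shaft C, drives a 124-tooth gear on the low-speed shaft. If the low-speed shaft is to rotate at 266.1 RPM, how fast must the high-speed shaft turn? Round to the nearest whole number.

Overall ratio R = 1.8966 × 1.5 × 8.8571 = 25.197.
Required input speed = output speed × R = 266.1 × 25.197 = 6704.9 RPM.

6705 RPM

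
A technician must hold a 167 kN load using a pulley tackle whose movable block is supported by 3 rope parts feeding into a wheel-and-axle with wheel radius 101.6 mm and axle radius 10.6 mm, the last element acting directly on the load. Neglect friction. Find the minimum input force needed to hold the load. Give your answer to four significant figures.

5.808 kN

Block-and-tackle MA = number of supporting rope parts = 3.
Wheel-and-axle MA = R/r = 101.6/10.6 = 9.5849.
Combined ideal MA = 3 × 9.5849 = 28.755.
Effort = load / MA = 167 / 28.755 = 5.8077 kN.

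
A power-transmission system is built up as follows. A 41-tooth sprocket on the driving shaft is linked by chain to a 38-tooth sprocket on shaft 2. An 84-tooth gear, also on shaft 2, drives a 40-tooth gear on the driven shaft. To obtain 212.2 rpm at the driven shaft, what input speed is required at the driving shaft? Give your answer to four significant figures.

93.65 rpm

Overall ratio R = 0.92683 × 0.47619 = 0.44135.
Required input speed = output speed × R = 212.2 × 0.44135 = 93.654 rpm.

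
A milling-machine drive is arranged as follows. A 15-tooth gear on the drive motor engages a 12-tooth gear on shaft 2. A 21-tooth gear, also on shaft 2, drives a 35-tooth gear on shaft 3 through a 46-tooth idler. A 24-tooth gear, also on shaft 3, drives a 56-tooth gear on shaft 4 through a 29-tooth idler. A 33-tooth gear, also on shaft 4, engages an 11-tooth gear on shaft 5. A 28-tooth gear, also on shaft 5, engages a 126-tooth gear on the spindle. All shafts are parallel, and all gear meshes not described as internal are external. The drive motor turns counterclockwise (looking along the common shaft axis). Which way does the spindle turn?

the drive motor → shaft 2: external mesh, 1 reversal → CW.
shaft 2 → shaft 3: driver → idler → driven is 2 external meshes, 2 reversals → CW.
shaft 3 → shaft 4: driver → idler → driven is 2 external meshes, 2 reversals → CW.
shaft 4 → shaft 5: external mesh, 1 reversal → CCW.
shaft 5 → the spindle: external mesh, 1 reversal → CW.
7 reversals in total — an odd number — so the spindle turns opposite to the drive motor.

clockwise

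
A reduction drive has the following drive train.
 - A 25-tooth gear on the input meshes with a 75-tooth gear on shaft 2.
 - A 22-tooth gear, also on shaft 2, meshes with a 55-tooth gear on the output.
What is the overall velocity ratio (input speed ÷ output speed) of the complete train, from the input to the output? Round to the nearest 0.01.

Each stage contributes driven/driver: gear mesh 75/25 = 3, gear mesh 55/22 = 2.5.
Overall: 3 × 2.5 = 7.5.

7.50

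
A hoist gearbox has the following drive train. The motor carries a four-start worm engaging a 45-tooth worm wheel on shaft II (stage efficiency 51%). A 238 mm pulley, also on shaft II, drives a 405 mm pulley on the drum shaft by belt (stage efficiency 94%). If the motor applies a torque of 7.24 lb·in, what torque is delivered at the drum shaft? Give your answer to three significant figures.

After the worm (45/4): 7.24 × 11.25 × 0.51 = 41.54 lb·in
After the belt (405/238): 41.54 × 1.7017 × 0.94 = 66.446 lb·in

66.4 lb·in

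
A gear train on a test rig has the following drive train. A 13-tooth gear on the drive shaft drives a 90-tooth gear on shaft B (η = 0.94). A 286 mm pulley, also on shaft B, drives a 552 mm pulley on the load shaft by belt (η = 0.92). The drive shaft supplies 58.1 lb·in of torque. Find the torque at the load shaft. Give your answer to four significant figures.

gear mesh 90/13 = 6.9231 → τ = 58.1·6.9231·0.94 = 378.1 lb·in
belt 552/286 = 1.9301 → τ = 378.1·1.9301·0.92 = 671.37 lb·in

671.4 lb·in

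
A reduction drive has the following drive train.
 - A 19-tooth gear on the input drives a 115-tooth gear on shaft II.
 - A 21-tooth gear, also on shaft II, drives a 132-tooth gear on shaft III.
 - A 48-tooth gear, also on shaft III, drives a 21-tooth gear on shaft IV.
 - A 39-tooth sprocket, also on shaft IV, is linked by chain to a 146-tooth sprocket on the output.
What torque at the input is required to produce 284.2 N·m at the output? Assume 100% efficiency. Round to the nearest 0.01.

4.56 N·m

Overall ratio R = 6.0526 × 6.2857 × 0.4375 × 3.7436 = 62.311.
Input torque = output torque / R = 284.2 / 62.311 = 4.561 N·m.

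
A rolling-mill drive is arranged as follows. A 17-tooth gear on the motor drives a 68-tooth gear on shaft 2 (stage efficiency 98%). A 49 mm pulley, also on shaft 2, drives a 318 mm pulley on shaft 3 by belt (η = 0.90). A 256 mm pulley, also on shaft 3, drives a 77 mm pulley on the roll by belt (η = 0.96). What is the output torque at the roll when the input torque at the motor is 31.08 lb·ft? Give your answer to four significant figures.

After the gear mesh (68/17): 31.08 × 4 × 0.98 = 121.83 lb·ft
After the belt (318/49): 121.83 × 6.4898 × 0.90 = 711.61 lb·ft
After the belt (77/256): 711.61 × 0.30078 × 0.96 = 205.48 lb·ft

205.5 lb·ft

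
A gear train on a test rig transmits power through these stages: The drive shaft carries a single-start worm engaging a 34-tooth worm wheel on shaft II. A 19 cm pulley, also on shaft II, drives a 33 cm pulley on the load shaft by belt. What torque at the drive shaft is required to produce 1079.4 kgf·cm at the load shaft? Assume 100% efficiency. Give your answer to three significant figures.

18.3 kgf·cm

Overall ratio R = 34 × 1.7368 = 59.053.
Input torque = output torque / R = 1079.4 / 59.053 = 18.279 kgf·cm.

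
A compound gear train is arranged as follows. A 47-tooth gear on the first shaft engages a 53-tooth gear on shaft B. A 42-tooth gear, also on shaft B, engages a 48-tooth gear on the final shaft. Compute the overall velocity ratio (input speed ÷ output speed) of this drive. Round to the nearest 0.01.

Each stage contributes driven/driver: gear mesh 53/47 = 1.1277, gear mesh 48/42 = 1.1429.
Overall: 1.1277 × 1.1429 = 1.2888.

1.29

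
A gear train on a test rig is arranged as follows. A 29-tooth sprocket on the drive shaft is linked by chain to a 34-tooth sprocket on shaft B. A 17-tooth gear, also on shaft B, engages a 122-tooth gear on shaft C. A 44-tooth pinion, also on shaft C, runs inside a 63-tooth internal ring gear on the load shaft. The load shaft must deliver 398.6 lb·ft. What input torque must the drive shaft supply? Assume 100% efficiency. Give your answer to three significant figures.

33.1 lb·ft

Overall ratio R = 1.1724 × 7.1765 × 1.4318 = 12.047.
Input torque = output torque / R = 398.6 / 12.047 = 33.087 lb·ft.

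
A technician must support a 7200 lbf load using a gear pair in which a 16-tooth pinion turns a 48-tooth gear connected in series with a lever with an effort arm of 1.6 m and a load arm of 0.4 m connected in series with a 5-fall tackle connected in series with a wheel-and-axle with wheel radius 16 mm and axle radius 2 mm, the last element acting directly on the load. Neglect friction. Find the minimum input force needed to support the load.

Gear pair MA = 48/16 = 3.
Lever MA = effort arm / load arm = 1.6/0.4 = 4.
Block-and-tackle MA = number of supporting rope parts = 5.
Wheel-and-axle MA = R/r = 16/2 = 8.
Combined ideal MA = 3 × 4 × 5 × 8 = 480.
Effort = load / MA = 7200 / 480 = 15 lbf.

15 lbf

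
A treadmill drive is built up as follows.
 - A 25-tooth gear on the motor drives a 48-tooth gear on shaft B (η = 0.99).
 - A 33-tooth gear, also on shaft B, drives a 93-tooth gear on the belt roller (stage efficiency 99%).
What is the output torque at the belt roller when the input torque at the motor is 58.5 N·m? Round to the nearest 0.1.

310.2 N·m

Gear mesh: ratio = 48/25 = 1.92; torque at shaft B = 58.5 × 1.92 × 0.99 = 111.2 N·m.
Gear mesh: ratio = 93/33 = 2.8182; torque at the belt roller = 111.2 × 2.8182 × 0.99 = 310.24 N·m.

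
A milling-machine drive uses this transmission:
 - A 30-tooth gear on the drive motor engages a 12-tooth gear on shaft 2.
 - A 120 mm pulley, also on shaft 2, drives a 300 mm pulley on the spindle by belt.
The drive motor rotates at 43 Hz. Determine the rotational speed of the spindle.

43 Hz

Gear mesh: ratio = 12/30 = 0.4, so shaft 2 turns at 43 / 0.4 = 107.5 Hz.
Belt: ratio = 300/120 = 2.5, so the spindle turns at 107.5 / 2.5 = 43 Hz.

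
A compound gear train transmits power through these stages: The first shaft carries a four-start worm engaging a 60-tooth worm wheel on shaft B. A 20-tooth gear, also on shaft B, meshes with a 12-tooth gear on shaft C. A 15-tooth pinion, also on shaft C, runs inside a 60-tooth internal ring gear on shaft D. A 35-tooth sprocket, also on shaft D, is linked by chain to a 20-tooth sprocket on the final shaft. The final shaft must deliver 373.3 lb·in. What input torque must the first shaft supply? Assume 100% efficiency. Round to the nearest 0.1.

Overall ratio R = 15 × 0.6 × 4 × 0.57143 = 20.571.
Input torque = output torque / R = 373.3 / 20.571 = 18.147 lb·in.

18.1 lb·in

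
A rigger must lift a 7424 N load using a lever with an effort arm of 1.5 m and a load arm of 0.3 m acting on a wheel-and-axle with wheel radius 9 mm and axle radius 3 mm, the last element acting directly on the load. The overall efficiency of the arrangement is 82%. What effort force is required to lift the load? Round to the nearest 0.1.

Lever MA = effort arm / load arm = 1.5/0.3 = 5.
Wheel-and-axle MA = R/r = 9/3 = 3.
Combined ideal MA = 5 × 3 = 15.
Actual MA = 15 × 0.82 = 12.3.
Effort = load / actual MA = 7424 / 12.3 = 603.58 N.

603.6 N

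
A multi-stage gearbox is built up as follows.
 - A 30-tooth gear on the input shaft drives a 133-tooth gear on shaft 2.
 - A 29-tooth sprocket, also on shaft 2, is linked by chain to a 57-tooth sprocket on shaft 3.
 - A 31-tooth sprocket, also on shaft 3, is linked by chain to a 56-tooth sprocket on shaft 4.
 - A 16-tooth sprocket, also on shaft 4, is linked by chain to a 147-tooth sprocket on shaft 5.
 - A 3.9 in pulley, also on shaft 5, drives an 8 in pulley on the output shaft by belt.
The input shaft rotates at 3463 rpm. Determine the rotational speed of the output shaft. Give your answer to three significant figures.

gear mesh 133/30 = 4.4333 → 3463/4.4333 = 781.13 rpm
chain 57/29 = 1.9655 → 781.13/1.9655 = 397.42 rpm
chain 56/31 = 1.8065 → 397.42/1.8065 = 220 rpm
chain 147/16 = 9.1875 → 220/9.1875 = 23.945 rpm
belt 8/3.9 = 2.0513 → 23.945/2.0513 = 11.673 rpm

11.7 rpm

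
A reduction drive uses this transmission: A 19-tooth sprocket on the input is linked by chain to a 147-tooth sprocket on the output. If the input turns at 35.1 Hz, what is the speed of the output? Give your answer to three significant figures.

the input → the output (chain, 147/19): 35.1 ÷ 7.7368 = 4.5367 Hz

4.54 Hz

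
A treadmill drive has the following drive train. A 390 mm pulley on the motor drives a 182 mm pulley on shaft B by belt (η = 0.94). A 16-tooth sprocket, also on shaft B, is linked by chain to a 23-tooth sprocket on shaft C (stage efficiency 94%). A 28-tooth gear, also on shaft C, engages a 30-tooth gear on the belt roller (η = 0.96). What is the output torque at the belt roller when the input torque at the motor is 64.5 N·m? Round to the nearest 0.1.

After the belt (182/390): 64.5 × 0.46667 × 0.94 = 28.294 N·m
After the chain (23/16): 28.294 × 1.4375 × 0.94 = 38.232 N·m
After the gear mesh (30/28): 38.232 × 1.0714 × 0.96 = 39.325 N·m

39.3 N·m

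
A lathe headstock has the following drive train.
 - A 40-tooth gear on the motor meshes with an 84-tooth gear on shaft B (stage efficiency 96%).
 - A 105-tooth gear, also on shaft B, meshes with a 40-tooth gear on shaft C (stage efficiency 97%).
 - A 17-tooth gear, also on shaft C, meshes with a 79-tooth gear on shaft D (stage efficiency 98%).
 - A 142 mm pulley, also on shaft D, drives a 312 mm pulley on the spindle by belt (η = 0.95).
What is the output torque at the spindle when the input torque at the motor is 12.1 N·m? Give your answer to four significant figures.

85.69 N·m

After the gear mesh (84/40): 12.1 × 2.1 × 0.96 = 24.394 N·m
After the gear mesh (40/105): 24.394 × 0.38095 × 0.97 = 9.014 N·m
After the gear mesh (79/17): 9.014 × 4.6471 × 0.98 = 41.051 N·m
After the belt (312/142): 41.051 × 2.1972 × 0.95 = 85.687 N·m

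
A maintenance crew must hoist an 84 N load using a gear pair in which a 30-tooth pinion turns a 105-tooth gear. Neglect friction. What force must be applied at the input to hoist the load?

Gear pair MA = 105/30 = 3.5.
Effort = load / MA = 84 / 3.5 = 24 N.

24 N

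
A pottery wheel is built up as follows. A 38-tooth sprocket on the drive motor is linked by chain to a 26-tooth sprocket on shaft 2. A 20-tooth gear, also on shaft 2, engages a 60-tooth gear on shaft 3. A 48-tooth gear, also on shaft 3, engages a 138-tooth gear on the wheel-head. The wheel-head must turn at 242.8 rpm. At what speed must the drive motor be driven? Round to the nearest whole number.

1433 rpm

Overall ratio R = 0.68421 × 3 × 2.875 = 5.9013.
Required input speed = output speed × R = 242.8 × 5.9013 = 1432.8 rpm.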